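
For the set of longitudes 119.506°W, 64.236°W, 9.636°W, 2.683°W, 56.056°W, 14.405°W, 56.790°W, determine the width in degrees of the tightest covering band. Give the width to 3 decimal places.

Sort the longitudes: -119.506°, -64.236°, -56.790°, -56.056°, -14.405°, -9.636°, -2.683°.
Eastward gaps between consecutive values (wrapping around): 55.270°, 7.446°, 0.734°, 41.651°, 4.769°, 6.953°, 243.177°.
Largest gap = 243.177° ⇒ minimal covering band is its complement: 360° − 243.177° = 116.823°.
Band runs from -119.506° eastward to -2.683°.

116.823°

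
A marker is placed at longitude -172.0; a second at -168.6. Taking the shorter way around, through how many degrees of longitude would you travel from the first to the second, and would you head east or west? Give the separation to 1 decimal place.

3.4° east

Raw difference: -168.6 − -172.0 = 3.4°.
Normalise into (−180°, 180°]: 3.4° stays 3.4°.
Positive ⇒ the second point lies to the east; separation 3.4°.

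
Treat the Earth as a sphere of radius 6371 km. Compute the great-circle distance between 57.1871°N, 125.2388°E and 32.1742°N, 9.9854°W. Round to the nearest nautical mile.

Δλ = -9.9854 − 125.2388 = -135.2242°.
Δφ = 32.1742 − 57.1871 = -25.0129°.
a = sin²(Δφ/2) + cos φ₁ · cos φ₂ · sin²(Δλ/2) = 0.439035.
c = 2·atan2(√a, √(1−a)) = 1.44856 rad → d = 6371·c ≈ 9228.79 km ≈ 4983.15 nmi.

4983 nmi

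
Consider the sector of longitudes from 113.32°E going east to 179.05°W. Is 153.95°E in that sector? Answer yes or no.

Band width going east from +113.32° to -179.05°: ((-179.05 − 113.32) mod 360) = 67.63°.
Offset of +153.95° east of the west edge: ((153.95 − 113.32) mod 360) = 40.63°.
40.63° ≤ 67.63° ⇒ inside.

Yes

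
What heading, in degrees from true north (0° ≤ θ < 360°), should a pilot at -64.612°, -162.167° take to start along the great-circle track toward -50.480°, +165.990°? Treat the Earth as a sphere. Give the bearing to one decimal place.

295.2°

Δλ = 165.990 − -162.167 = 328.157°; wrapped into (−180°, 180°]: -31.843°.
θ = atan2( sin Δλ · cos φ₂ , cos φ₁ · sin φ₂ − sin φ₁ · cos φ₂ · cos Δλ )
  = atan2(-0.33573, 0.15763) = -64.849° → normalised to [0°, 360°): 295.151°.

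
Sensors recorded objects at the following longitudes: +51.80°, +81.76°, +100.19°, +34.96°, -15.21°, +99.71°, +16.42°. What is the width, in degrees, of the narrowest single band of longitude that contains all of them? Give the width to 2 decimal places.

Sort the longitudes: -15.21°, +16.42°, +34.96°, +51.80°, +81.76°, +99.71°, +100.19°.
Eastward gaps between consecutive values (wrapping around): 31.63°, 18.54°, 16.84°, 29.96°, 17.95°, 0.48°, 244.60°.
Largest gap = 244.60° ⇒ minimal covering band is its complement: 360° − 244.60° = 115.40°.
Band runs from -15.21° eastward to +100.19°.

115.40°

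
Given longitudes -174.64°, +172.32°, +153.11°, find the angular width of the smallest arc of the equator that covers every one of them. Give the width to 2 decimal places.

Sort the longitudes: -174.64°, +153.11°, +172.32°.
Eastward gaps between consecutive values (wrapping around): 327.75°, 19.21°, 13.04°.
Largest gap = 327.75° ⇒ minimal covering band is its complement: 360° − 327.75° = 32.25°.
Band runs from +153.11° eastward to -174.64°, crossing the antimeridian.

32.25°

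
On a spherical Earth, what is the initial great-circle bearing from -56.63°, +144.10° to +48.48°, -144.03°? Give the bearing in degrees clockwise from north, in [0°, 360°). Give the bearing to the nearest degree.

47°

Δλ = -144.03 − 144.10 = -288.13°; wrapped into (−180°, 180°]: 71.87°.
θ = atan2( sin Δλ · cos φ₂ , cos φ₁ · sin φ₂ − sin φ₁ · cos φ₂ · cos Δλ )
  = atan2(0.62997, 0.58410) = 47.164° → normalised to [0°, 360°): 47.164°.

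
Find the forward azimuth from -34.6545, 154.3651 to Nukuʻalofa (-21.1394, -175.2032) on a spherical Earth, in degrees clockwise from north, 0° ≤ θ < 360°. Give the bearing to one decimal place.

71.2°

Δλ = -175.2032 − 154.3651 = -329.5683°; wrapped into (−180°, 180°]: 30.4317°.
θ = atan2( sin Δλ · cos φ₂ , cos φ₁ · sin φ₂ − sin φ₁ · cos φ₂ · cos Δλ )
  = atan2(0.47243, 0.16064) = 71.221° → normalised to [0°, 360°): 71.221°.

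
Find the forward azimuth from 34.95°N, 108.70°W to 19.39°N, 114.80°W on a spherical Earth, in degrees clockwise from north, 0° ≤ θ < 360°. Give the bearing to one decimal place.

200.7°

Δλ = -114.80 − -108.70 = -6.10°.
θ = atan2( sin Δλ · cos φ₂ , cos φ₁ · sin φ₂ − sin φ₁ · cos φ₂ · cos Δλ )
  = atan2(-0.10024, -0.26519) = -159.294° → normalised to [0°, 360°): 200.706°.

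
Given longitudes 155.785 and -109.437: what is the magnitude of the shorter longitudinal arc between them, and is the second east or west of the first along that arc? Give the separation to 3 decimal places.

94.778° east

Raw difference: -109.437 − 155.785 = -265.222°.
Normalise into (−180°, 180°]: -265.222° + 360° = 94.778°.
Positive ⇒ the second point lies to the east; separation 94.778°.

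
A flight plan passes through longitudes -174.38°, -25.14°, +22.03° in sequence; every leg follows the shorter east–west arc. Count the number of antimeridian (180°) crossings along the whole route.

0

Leg 1: -174.38° → -25.14°, shortest Δλ = 149.24° (east) — does not cross 180°.
Leg 2: -25.14° → +22.03°, shortest Δλ = 47.17° (east) — does not cross 180°.
Total crossings: 0.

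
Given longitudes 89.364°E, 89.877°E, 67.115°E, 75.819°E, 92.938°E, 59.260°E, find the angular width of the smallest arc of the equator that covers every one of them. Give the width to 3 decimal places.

Sort the longitudes: +59.260°, +67.115°, +75.819°, +89.364°, +89.877°, +92.938°.
Eastward gaps between consecutive values (wrapping around): 7.855°, 8.704°, 13.545°, 0.513°, 3.061°, 326.322°.
Largest gap = 326.322° ⇒ minimal covering band is its complement: 360° − 326.322° = 33.678°.
Band runs from +59.260° eastward to +92.938°.

33.678°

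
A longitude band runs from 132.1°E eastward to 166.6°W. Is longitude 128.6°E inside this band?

No

Band width going east from +132.1° to -166.6°: ((-166.6 − 132.1) mod 360) = 61.3°.
Offset of +128.6° east of the west edge: ((128.6 − 132.1) mod 360) = 356.5°.
356.5° > 61.3° ⇒ outside.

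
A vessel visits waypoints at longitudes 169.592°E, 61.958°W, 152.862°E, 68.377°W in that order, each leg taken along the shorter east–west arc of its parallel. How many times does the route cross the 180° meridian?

3

Leg 1: +169.592° → -61.958°, shortest Δλ = 128.45° (east) — crosses 180°.
Leg 2: -61.958° → +152.862°, shortest Δλ = -145.18° (west) — crosses 180°.
Leg 3: +152.862° → -68.377°, shortest Δλ = 138.761° (east) — crosses 180°.
Total crossings: 3.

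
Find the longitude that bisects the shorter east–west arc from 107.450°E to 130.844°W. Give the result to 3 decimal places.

Signed shortest Δλ from +107.450° to -130.844° is +121.706°.
Midpoint longitude = +107.450° + (+121.706°)/2 = +107.450° + 60.853° = +168.303°.
(The naïve average (+107.450 + -130.844)/2 = -11.697° is on the wrong side of the globe.)

168.303°E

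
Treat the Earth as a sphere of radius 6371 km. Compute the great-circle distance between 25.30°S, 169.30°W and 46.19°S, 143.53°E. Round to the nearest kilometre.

4758 km

Δλ = 143.53 − -169.30 = 312.83°; wrapped into (−180°, 180°]: -47.17°.
Δφ = -46.19 − -25.30 = -20.89°.
a = sin²(Δφ/2) + cos φ₁ · cos φ₂ · sin²(Δλ/2) = 0.133060.
c = 2·atan2(√a, √(1−a)) = 0.74678 rad → d = 6371·c ≈ 4757.74 km.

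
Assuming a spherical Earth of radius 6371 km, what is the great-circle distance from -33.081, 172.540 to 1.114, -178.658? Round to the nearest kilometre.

3913 km

Δλ = -178.658 − 172.540 = -351.198°; wrapped into (−180°, 180°]: 8.802°.
Δφ = 1.114 − -33.081 = 34.195°.
a = sin²(Δφ/2) + cos φ₁ · cos φ₂ · sin²(Δλ/2) = 0.091368.
c = 2·atan2(√a, √(1−a)) = 0.61415 rad → d = 6371·c ≈ 3912.75 km.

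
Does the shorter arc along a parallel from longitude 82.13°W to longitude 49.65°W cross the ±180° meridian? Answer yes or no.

Signed shortest Δλ = ((-49.65 − -82.13 + 180) mod 360) − 180 = 32.48°.
Going east by 32.48° from -82.13° reaches -49.65° without touching 180°.

No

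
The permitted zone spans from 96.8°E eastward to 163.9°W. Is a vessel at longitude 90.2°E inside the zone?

Band width going east from +96.8° to -163.9°: ((-163.9 − 96.8) mod 360) = 99.3°.
Offset of +90.2° east of the west edge: ((90.2 − 96.8) mod 360) = 353.4°.
353.4° > 99.3° ⇒ outside.

No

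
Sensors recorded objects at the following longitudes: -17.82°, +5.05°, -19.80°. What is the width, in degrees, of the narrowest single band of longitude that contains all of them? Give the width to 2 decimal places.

Sort the longitudes: -19.80°, -17.82°, +5.05°.
Eastward gaps between consecutive values (wrapping around): 1.98°, 22.87°, 335.15°.
Largest gap = 335.15° ⇒ minimal covering band is its complement: 360° − 335.15° = 24.85°.
Band runs from -19.80° eastward to +5.05°.

24.85°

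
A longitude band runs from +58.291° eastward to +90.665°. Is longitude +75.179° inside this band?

Yes

Band width going east from +58.291° to +90.665°: ((90.665 − 58.291) mod 360) = 32.374°.
Offset of +75.179° east of the west edge: ((75.179 − 58.291) mod 360) = 16.888°.
16.888° ≤ 32.374° ⇒ inside.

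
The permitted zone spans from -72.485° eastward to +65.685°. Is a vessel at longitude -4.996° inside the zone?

Yes

Band width going east from -72.485° to +65.685°: ((65.685 − -72.485) mod 360) = 138.170°.
Offset of -4.996° east of the west edge: ((-4.996 − -72.485) mod 360) = 67.489°.
67.489° ≤ 138.170° ⇒ inside.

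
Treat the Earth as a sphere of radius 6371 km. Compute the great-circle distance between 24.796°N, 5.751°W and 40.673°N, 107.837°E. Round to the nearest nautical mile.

5411 nmi

Δλ = 107.837 − -5.751 = 113.588°.
Δφ = 40.673 − 24.796 = 15.877°.
a = sin²(Δφ/2) + cos φ₁ · cos φ₂ · sin²(Δλ/2) = 0.501091.
c = 2·atan2(√a, √(1−a)) = 1.57298 rad → d = 6371·c ≈ 10021.45 km ≈ 5411.15 nmi.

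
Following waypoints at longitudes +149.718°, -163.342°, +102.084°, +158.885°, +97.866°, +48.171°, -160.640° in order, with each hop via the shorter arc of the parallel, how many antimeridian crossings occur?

3

Leg 1: +149.718° → -163.342°, shortest Δλ = 46.94° (east) — crosses 180°.
Leg 2: -163.342° → +102.084°, shortest Δλ = -94.574° (west) — crosses 180°.
Leg 3: +102.084° → +158.885°, shortest Δλ = 56.801° (east) — does not cross 180°.
Leg 4: +158.885° → +97.866°, shortest Δλ = -61.019° (west) — does not cross 180°.
Leg 5: +97.866° → +48.171°, shortest Δλ = -49.695° (west) — does not cross 180°.
Leg 6: +48.171° → -160.640°, shortest Δλ = 151.189° (east) — crosses 180°.
Total crossings: 3.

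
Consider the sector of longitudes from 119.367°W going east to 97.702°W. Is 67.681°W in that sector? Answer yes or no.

Band width going east from -119.367° to -97.702°: ((-97.702 − -119.367) mod 360) = 21.665°.
Offset of -67.681° east of the west edge: ((-67.681 − -119.367) mod 360) = 51.686°.
51.686° > 21.665° ⇒ outside.

No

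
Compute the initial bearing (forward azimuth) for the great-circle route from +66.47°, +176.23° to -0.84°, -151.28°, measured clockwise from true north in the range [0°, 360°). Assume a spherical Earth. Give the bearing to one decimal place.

Δλ = -151.28 − 176.23 = -327.51°; wrapped into (−180°, 180°]: 32.49°.
θ = atan2( sin Δλ · cos φ₂ , cos φ₁ · sin φ₂ − sin φ₁ · cos φ₂ · cos Δλ )
  = atan2(0.53709, -0.77912) = 145.419° → normalised to [0°, 360°): 145.419°.

145.4°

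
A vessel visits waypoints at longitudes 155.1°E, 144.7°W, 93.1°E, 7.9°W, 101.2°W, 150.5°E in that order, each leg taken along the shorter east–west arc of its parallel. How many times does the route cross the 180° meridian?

3

Leg 1: +155.1° → -144.7°, shortest Δλ = 60.2° (east) — crosses 180°.
Leg 2: -144.7° → +93.1°, shortest Δλ = -122.2° (west) — crosses 180°.
Leg 3: +93.1° → -7.9°, shortest Δλ = -101.0° (west) — does not cross 180°.
Leg 4: -7.9° → -101.2°, shortest Δλ = -93.3° (west) — does not cross 180°.
Leg 5: -101.2° → +150.5°, shortest Δλ = -108.3° (west) — crosses 180°.
Total crossings: 3.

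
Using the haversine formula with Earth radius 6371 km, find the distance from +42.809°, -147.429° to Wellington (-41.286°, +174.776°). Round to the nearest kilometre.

10089 km

Δλ = 174.776 − -147.429 = 322.205°; wrapped into (−180°, 180°]: -37.795°.
Δφ = -41.286 − 42.809 = -84.095°.
a = sin²(Δφ/2) + cos φ₁ · cos φ₂ · sin²(Δλ/2) = 0.506385.
c = 2·atan2(√a, √(1−a)) = 1.58357 rad → d = 6371·c ≈ 10088.91 km.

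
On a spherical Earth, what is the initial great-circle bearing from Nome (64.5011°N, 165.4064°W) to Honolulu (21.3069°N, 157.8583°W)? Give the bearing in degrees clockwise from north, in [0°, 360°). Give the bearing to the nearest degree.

Δλ = -157.8583 − -165.4064 = 7.5481°.
θ = atan2( sin Δλ · cos φ₂ , cos φ₁ · sin φ₂ − sin φ₁ · cos φ₂ · cos Δλ )
  = atan2(0.12238, -0.67719) = 169.756° → normalised to [0°, 360°): 169.756°.

170°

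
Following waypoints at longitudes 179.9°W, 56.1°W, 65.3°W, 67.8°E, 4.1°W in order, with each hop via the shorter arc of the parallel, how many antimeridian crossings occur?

0

Leg 1: -179.9° → -56.1°, shortest Δλ = 123.8° (east) — does not cross 180°.
Leg 2: -56.1° → -65.3°, shortest Δλ = -9.2° (west) — does not cross 180°.
Leg 3: -65.3° → +67.8°, shortest Δλ = 133.1° (east) — does not cross 180°.
Leg 4: +67.8° → -4.1°, shortest Δλ = -71.9° (west) — does not cross 180°.
Total crossings: 0.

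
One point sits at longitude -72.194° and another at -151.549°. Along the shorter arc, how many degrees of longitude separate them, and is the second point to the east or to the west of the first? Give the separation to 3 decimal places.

Raw difference: -151.549 − -72.194 = -79.355°.
Normalise into (−180°, 180°]: -79.355° stays -79.355°.
Negative ⇒ the second point lies to the west; separation 79.355°.

79.355° west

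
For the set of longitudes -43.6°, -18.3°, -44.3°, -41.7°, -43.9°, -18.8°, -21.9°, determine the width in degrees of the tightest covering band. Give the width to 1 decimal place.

Sort the longitudes: -44.3°, -43.9°, -43.6°, -41.7°, -21.9°, -18.8°, -18.3°.
Eastward gaps between consecutive values (wrapping around): 0.4°, 0.3°, 1.9°, 19.8°, 3.1°, 0.5°, 334.0°.
Largest gap = 334.0° ⇒ minimal covering band is its complement: 360° − 334.0° = 26.0°.
Band runs from -44.3° eastward to -18.3°.

26.0°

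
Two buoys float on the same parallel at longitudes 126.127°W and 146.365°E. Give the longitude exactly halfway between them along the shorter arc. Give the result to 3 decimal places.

169.881°W

Signed shortest Δλ from -126.127° to +146.365° is -87.508°.
Midpoint longitude = -126.127° + (-87.508°)/2 = -126.127° − 43.754° = -169.881°.
(The naïve average (-126.127 + +146.365)/2 = 10.119° is on the wrong side of the globe.)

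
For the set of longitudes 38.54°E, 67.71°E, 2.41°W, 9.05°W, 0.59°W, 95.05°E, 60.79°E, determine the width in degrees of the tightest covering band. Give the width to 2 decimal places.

Sort the longitudes: -9.05°, -2.41°, -0.59°, +38.54°, +60.79°, +67.71°, +95.05°.
Eastward gaps between consecutive values (wrapping around): 6.64°, 1.82°, 39.13°, 22.25°, 6.92°, 27.34°, 255.90°.
Largest gap = 255.90° ⇒ minimal covering band is its complement: 360° − 255.90° = 104.10°.
Band runs from -9.05° eastward to +95.05°.

104.10°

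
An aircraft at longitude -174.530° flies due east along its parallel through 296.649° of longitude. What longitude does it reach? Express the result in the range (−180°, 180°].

+122.119°

Start at -174.530°; shift +296.649° → +122.119°.
+122.119° already lies in (−180°, 180°].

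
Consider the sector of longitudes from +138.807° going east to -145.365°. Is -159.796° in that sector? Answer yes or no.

Yes

Band width going east from +138.807° to -145.365°: ((-145.365 − 138.807) mod 360) = 75.828°.
Offset of -159.796° east of the west edge: ((-159.796 − 138.807) mod 360) = 61.397°.
61.397° ≤ 75.828° ⇒ inside.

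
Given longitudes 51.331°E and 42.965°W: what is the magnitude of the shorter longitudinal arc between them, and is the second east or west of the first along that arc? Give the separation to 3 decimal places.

Raw difference: -42.965 − 51.331 = -94.296°.
Normalise into (−180°, 180°]: -94.296° stays -94.296°.
Negative ⇒ the second point lies to the west; separation 94.296°.

94.296° west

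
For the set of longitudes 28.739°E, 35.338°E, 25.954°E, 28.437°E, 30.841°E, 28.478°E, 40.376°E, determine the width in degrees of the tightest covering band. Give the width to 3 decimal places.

14.422°

Sort the longitudes: +25.954°, +28.437°, +28.478°, +28.739°, +30.841°, +35.338°, +40.376°.
Eastward gaps between consecutive values (wrapping around): 2.483°, 0.041°, 0.261°, 2.102°, 4.497°, 5.038°, 345.578°.
Largest gap = 345.578° ⇒ minimal covering band is its complement: 360° − 345.578° = 14.422°.
Band runs from +25.954° eastward to +40.376°.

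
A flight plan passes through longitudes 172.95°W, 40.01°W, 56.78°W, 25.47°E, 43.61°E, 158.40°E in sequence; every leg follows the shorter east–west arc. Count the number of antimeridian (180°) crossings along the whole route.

Leg 1: -172.95° → -40.01°, shortest Δλ = 132.94° (east) — does not cross 180°.
Leg 2: -40.01° → -56.78°, shortest Δλ = -16.77° (west) — does not cross 180°.
Leg 3: -56.78° → +25.47°, shortest Δλ = 82.25° (east) — does not cross 180°.
Leg 4: +25.47° → +43.61°, shortest Δλ = 18.14° (east) — does not cross 180°.
Leg 5: +43.61° → +158.40°, shortest Δλ = 114.79° (east) — does not cross 180°.
Total crossings: 0.

0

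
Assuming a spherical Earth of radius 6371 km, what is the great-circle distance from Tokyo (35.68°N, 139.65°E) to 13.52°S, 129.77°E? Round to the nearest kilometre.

5569 km

Δλ = 129.77 − 139.65 = -9.88°.
Δφ = -13.52 − 35.68 = -49.20°.
a = sin²(Δφ/2) + cos φ₁ · cos φ₂ · sin²(Δλ/2) = 0.179146.
c = 2·atan2(√a, √(1−a)) = 0.87407 rad → d = 6371·c ≈ 5568.72 km.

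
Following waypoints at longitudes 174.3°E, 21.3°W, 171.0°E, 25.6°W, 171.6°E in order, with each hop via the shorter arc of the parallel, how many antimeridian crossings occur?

4

Leg 1: +174.3° → -21.3°, shortest Δλ = 164.4° (east) — crosses 180°.
Leg 2: -21.3° → +171.0°, shortest Δλ = -167.7° (west) — crosses 180°.
Leg 3: +171.0° → -25.6°, shortest Δλ = 163.4° (east) — crosses 180°.
Leg 4: -25.6° → +171.6°, shortest Δλ = -162.8° (west) — crosses 180°.
Total crossings: 4.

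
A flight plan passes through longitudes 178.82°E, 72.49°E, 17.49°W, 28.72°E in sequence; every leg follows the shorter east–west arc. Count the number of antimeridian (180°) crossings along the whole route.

0

Leg 1: +178.82° → +72.49°, shortest Δλ = -106.33° (west) — does not cross 180°.
Leg 2: +72.49° → -17.49°, shortest Δλ = -89.98° (west) — does not cross 180°.
Leg 3: -17.49° → +28.72°, shortest Δλ = 46.21° (east) — does not cross 180°.
Total crossings: 0.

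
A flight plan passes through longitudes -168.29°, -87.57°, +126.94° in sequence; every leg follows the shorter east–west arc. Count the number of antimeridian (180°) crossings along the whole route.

Leg 1: -168.29° → -87.57°, shortest Δλ = 80.72° (east) — does not cross 180°.
Leg 2: -87.57° → +126.94°, shortest Δλ = -145.49° (west) — crosses 180°.
Total crossings: 1.

1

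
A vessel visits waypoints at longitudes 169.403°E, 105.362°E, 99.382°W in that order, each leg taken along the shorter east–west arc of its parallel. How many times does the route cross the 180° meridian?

Leg 1: +169.403° → +105.362°, shortest Δλ = -64.041° (west) — does not cross 180°.
Leg 2: +105.362° → -99.382°, shortest Δλ = 155.256° (east) — crosses 180°.
Total crossings: 1.

1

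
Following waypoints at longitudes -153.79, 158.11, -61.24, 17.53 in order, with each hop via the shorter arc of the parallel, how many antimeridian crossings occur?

2

Leg 1: -153.79° → +158.11°, shortest Δλ = -48.1° (west) — crosses 180°.
Leg 2: +158.11° → -61.24°, shortest Δλ = 140.65° (east) — crosses 180°.
Leg 3: -61.24° → +17.53°, shortest Δλ = 78.77° (east) — does not cross 180°.
Total crossings: 2.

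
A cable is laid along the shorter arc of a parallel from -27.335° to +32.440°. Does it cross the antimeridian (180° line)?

No

Signed shortest Δλ = ((32.440 − -27.335 + 180) mod 360) − 180 = 59.775°.
Going east by 59.775° from -27.335° reaches +32.440° without touching 180°.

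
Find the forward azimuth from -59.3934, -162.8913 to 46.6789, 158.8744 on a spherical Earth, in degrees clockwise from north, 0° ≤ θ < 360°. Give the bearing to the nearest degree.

Δλ = 158.8744 − -162.8913 = 321.7657°; wrapped into (−180°, 180°]: -38.2343°.
θ = atan2( sin Δλ · cos φ₂ , cos φ₁ · sin φ₂ − sin φ₁ · cos φ₂ · cos Δλ )
  = atan2(-0.42460, 0.83424) = -26.975° → normalised to [0°, 360°): 333.025°.

333°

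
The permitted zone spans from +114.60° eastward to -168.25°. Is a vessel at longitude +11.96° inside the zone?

Band width going east from +114.60° to -168.25°: ((-168.25 − 114.60) mod 360) = 77.15°.
Offset of +11.96° east of the west edge: ((11.96 − 114.60) mod 360) = 257.36°.
257.36° > 77.15° ⇒ outside.

No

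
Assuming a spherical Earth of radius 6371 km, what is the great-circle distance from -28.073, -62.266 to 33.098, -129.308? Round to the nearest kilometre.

Δλ = -129.308 − -62.266 = -67.042°.
Δφ = 33.098 − -28.073 = 61.171°.
a = sin²(Δφ/2) + cos φ₁ · cos φ₂ · sin²(Δλ/2) = 0.484330.
c = 2·atan2(√a, √(1−a)) = 1.53945 rad → d = 6371·c ≈ 9807.84 km.

9808 km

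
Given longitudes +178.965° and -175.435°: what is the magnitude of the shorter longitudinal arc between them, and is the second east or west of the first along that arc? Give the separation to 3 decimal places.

Raw difference: -175.435 − 178.965 = -354.4°.
Normalise into (−180°, 180°]: -354.4° + 360° = 5.6°.
Positive ⇒ the second point lies to the east; separation 5.600°.

5.600° east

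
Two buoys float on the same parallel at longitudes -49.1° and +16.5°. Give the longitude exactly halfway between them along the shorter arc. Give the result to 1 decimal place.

-16.3°

Signed shortest Δλ from -49.1° to +16.5° is +65.6°.
Midpoint longitude = -49.1° + (+65.6°)/2 = -49.1° + 32.8° = -16.3°.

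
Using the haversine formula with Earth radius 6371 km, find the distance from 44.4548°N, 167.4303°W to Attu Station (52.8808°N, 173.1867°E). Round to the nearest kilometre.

Δλ = 173.1867 − -167.4303 = 340.6170°; wrapped into (−180°, 180°]: -19.3830°.
Δφ = 52.8808 − 44.4548 = 8.4260°.
a = sin²(Δφ/2) + cos φ₁ · cos φ₂ · sin²(Δλ/2) = 0.017605.
c = 2·atan2(√a, √(1−a)) = 0.26615 rad → d = 6371·c ≈ 1695.64 km.

1696 km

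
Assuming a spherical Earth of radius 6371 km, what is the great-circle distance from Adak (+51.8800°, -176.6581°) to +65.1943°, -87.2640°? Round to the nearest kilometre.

4915 km

Δλ = -87.2640 − -176.6581 = 89.3941°.
Δφ = 65.1943 − 51.8800 = 13.3143°.
a = sin²(Δφ/2) + cos φ₁ · cos φ₂ · sin²(Δλ/2) = 0.141564.
c = 2·atan2(√a, √(1−a)) = 0.77149 rad → d = 6371·c ≈ 4915.17 km.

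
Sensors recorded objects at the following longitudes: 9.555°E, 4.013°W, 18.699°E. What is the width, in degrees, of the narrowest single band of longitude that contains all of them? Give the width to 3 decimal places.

22.712°

Sort the longitudes: -4.013°, +9.555°, +18.699°.
Eastward gaps between consecutive values (wrapping around): 13.568°, 9.144°, 337.288°.
Largest gap = 337.288° ⇒ minimal covering band is its complement: 360° − 337.288° = 22.712°.
Band runs from -4.013° eastward to +18.699°.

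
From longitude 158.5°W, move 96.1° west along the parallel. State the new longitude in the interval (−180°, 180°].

Start at -158.5°; shift −96.1° → -254.6°.
-254.6° lies outside (−180°, 180°]; add 360° → +105.4°.

105.4°E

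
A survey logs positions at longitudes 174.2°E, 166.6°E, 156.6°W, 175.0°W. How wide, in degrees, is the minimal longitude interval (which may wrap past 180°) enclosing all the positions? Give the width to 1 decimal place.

Sort the longitudes: -175.0°, -156.6°, +166.6°, +174.2°.
Eastward gaps between consecutive values (wrapping around): 18.4°, 323.2°, 7.6°, 10.8°.
Largest gap = 323.2° ⇒ minimal covering band is its complement: 360° − 323.2° = 36.8°.
Band runs from +166.6° eastward to -156.6°, crossing the antimeridian.

36.8°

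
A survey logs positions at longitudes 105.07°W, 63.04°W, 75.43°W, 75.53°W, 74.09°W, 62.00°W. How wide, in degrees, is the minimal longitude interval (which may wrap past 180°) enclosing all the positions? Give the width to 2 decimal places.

43.07°

Sort the longitudes: -105.07°, -75.53°, -75.43°, -74.09°, -63.04°, -62.00°.
Eastward gaps between consecutive values (wrapping around): 29.54°, 0.10°, 1.34°, 11.05°, 1.04°, 316.93°.
Largest gap = 316.93° ⇒ minimal covering band is its complement: 360° − 316.93° = 43.07°.
Band runs from -105.07° eastward to -62.00°.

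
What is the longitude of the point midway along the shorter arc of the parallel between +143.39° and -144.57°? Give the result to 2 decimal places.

Signed shortest Δλ from +143.39° to -144.57° is +72.04°.
Midpoint longitude = +143.39° + (+72.04°)/2 = +143.39° + 36.02° = +179.41°.
(The naïve average (+143.39 + -144.57)/2 = -0.59° is on the wrong side of the globe.)

+179.41°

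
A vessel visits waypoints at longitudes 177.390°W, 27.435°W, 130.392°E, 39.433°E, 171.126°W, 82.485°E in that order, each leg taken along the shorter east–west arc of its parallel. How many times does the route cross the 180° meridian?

Leg 1: -177.390° → -27.435°, shortest Δλ = 149.955° (east) — does not cross 180°.
Leg 2: -27.435° → +130.392°, shortest Δλ = 157.827° (east) — does not cross 180°.
Leg 3: +130.392° → +39.433°, shortest Δλ = -90.959° (west) — does not cross 180°.
Leg 4: +39.433° → -171.126°, shortest Δλ = 149.441° (east) — crosses 180°.
Leg 5: -171.126° → +82.485°, shortest Δλ = -106.389° (west) — crosses 180°.
Total crossings: 2.

2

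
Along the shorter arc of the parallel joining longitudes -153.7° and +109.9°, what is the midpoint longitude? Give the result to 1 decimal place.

+158.1°

Signed shortest Δλ from -153.7° to +109.9° is -96.4°.
Midpoint longitude = -153.7° + (-96.4°)/2 = -153.7° − 48.2° = -201.9°.
Normalise into (−180°, 180°]: +158.1°.
(The naïve average (-153.7 + +109.9)/2 = -21.9° is on the wrong side of the globe.)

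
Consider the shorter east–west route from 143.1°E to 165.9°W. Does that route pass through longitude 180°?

Naïve |-165.9 − 143.1| = 309.0° > 180°, so the shorter arc goes the other way round — across 180°.
Signed shortest Δλ = ((-165.9 − 143.1 + 180) mod 360) − 180 = 51.0°.
Going east by 51.0° from +143.1° passes through 180° before reaching -165.9°.

Yes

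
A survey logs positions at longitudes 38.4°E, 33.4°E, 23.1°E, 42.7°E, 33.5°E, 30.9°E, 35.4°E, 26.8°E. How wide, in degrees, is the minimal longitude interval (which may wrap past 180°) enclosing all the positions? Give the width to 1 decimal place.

Sort the longitudes: +23.1°, +26.8°, +30.9°, +33.4°, +33.5°, +35.4°, +38.4°, +42.7°.
Eastward gaps between consecutive values (wrapping around): 3.7°, 4.1°, 2.5°, 0.1°, 1.9°, 3.0°, 4.3°, 340.4°.
Largest gap = 340.4° ⇒ minimal covering band is its complement: 360° − 340.4° = 19.6°.
Band runs from +23.1° eastward to +42.7°.

19.6°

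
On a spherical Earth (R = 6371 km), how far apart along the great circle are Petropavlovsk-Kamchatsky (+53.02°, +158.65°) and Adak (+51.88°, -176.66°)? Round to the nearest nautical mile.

902 nmi

Δλ = -176.66 − 158.65 = -335.31°; wrapped into (−180°, 180°]: 24.69°.
Δφ = 51.88 − 53.02 = -1.14°.
a = sin²(Δφ/2) + cos φ₁ · cos φ₂ · sin²(Δλ/2) = 0.017072.
c = 2·atan2(√a, √(1−a)) = 0.26207 rad → d = 6371·c ≈ 1669.66 km ≈ 901.55 nmi.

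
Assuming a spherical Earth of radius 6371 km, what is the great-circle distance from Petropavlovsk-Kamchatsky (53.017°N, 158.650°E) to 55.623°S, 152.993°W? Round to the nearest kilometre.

12865 km

Δλ = -152.993 − 158.650 = -311.643°; wrapped into (−180°, 180°]: 48.357°.
Δφ = -55.623 − 53.017 = -108.640°.
a = sin²(Δφ/2) + cos φ₁ · cos φ₂ · sin²(Δλ/2) = 0.716793.
c = 2·atan2(√a, √(1−a)) = 2.01926 rad → d = 6371·c ≈ 12864.73 km.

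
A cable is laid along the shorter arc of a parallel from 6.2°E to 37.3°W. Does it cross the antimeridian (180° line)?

No

Signed shortest Δλ = ((-37.3 − 6.2 + 180) mod 360) − 180 = -43.5°.
Going west by 43.5° from +6.2° reaches -37.3° without touching 180°.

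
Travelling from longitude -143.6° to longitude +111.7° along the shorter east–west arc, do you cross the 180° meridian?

Yes

Naïve |111.7 − -143.6| = 255.3° > 180°, so the shorter arc goes the other way round — across 180°.
Signed shortest Δλ = ((111.7 − -143.6 + 180) mod 360) − 180 = -104.7°.
Going west by 104.7° from -143.6° passes through 180° before reaching +111.7°.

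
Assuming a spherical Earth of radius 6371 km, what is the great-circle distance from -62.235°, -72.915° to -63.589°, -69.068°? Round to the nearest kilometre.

Δλ = -69.068 − -72.915 = 3.847°.
Δφ = -63.589 − -62.235 = -1.354°.
a = sin²(Δφ/2) + cos φ₁ · cos φ₂ · sin²(Δλ/2) = 0.000373.
c = 2·atan2(√a, √(1−a)) = 0.03863 rad → d = 6371·c ≈ 246.12 km.

246 km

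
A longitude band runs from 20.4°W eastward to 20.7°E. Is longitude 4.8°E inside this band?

Band width going east from -20.4° to +20.7°: ((20.7 − -20.4) mod 360) = 41.1°.
Offset of +4.8° east of the west edge: ((4.8 − -20.4) mod 360) = 25.2°.
25.2° ≤ 41.1° ⇒ inside.

Yes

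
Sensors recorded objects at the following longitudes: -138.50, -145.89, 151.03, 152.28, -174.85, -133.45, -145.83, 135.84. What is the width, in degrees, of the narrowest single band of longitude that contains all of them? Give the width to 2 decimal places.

90.71°

Sort the longitudes: -174.85°, -145.89°, -145.83°, -138.50°, -133.45°, +135.84°, +151.03°, +152.28°.
Eastward gaps between consecutive values (wrapping around): 28.96°, 0.06°, 7.33°, 5.05°, 269.29°, 15.19°, 1.25°, 32.87°.
Largest gap = 269.29° ⇒ minimal covering band is its complement: 360° − 269.29° = 90.71°.
Band runs from +135.84° eastward to -133.45°, crossing the antimeridian.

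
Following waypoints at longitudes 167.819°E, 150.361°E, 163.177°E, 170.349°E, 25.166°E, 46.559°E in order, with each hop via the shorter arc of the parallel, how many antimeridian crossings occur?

Leg 1: +167.819° → +150.361°, shortest Δλ = -17.458° (west) — does not cross 180°.
Leg 2: +150.361° → +163.177°, shortest Δλ = 12.816° (east) — does not cross 180°.
Leg 3: +163.177° → +170.349°, shortest Δλ = 7.172° (east) — does not cross 180°.
Leg 4: +170.349° → +25.166°, shortest Δλ = -145.183° (west) — does not cross 180°.
Leg 5: +25.166° → +46.559°, shortest Δλ = 21.393° (east) — does not cross 180°.
Total crossings: 0.

0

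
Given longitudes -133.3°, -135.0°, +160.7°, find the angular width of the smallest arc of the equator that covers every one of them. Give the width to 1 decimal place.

Sort the longitudes: -135.0°, -133.3°, +160.7°.
Eastward gaps between consecutive values (wrapping around): 1.7°, 294.0°, 64.3°.
Largest gap = 294.0° ⇒ minimal covering band is its complement: 360° − 294.0° = 66.0°.
Band runs from +160.7° eastward to -133.3°, crossing the antimeridian.

66.0°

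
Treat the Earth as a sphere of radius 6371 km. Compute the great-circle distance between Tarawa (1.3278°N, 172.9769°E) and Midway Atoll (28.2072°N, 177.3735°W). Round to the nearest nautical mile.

1706 nmi

Δλ = -177.3735 − 172.9769 = -350.3504°; wrapped into (−180°, 180°]: 9.6496°.
Δφ = 28.2072 − 1.3278 = 26.8794°.
a = sin²(Δφ/2) + cos φ₁ · cos φ₂ · sin²(Δλ/2) = 0.060252.
c = 2·atan2(√a, √(1−a)) = 0.49600 rad → d = 6371·c ≈ 3159.99 km ≈ 1706.26 nmi.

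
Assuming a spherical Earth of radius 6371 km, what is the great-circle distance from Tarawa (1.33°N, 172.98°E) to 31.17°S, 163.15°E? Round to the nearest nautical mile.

Δλ = 163.15 − 172.98 = -9.83°.
Δφ = -31.17 − 1.33 = -32.50°.
a = sin²(Δφ/2) + cos φ₁ · cos φ₂ · sin²(Δλ/2) = 0.084584.
c = 2·atan2(√a, √(1−a)) = 0.59019 rad → d = 6371·c ≈ 3760.12 km ≈ 2030.30 nmi.

2030 nmi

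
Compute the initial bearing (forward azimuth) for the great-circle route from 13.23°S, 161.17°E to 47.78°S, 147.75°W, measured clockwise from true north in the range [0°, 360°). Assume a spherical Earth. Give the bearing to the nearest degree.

Δλ = -147.75 − 161.17 = -308.92°; wrapped into (−180°, 180°]: 51.08°.
θ = atan2( sin Δλ · cos φ₂ , cos φ₁ · sin φ₂ − sin φ₁ · cos φ₂ · cos Δλ )
  = atan2(0.52282, -0.62430) = 140.056° → normalised to [0°, 360°): 140.056°.

140°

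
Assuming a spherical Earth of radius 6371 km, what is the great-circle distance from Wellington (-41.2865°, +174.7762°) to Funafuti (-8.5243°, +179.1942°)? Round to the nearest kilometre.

Δλ = 179.1942 − 174.7762 = 4.4180°.
Δφ = -8.5243 − -41.2865 = 32.7622°.
a = sin²(Δφ/2) + cos φ₁ · cos φ₂ · sin²(Δλ/2) = 0.080642.
c = 2·atan2(√a, √(1−a)) = 0.57588 rad → d = 6371·c ≈ 3668.90 km.

3669 km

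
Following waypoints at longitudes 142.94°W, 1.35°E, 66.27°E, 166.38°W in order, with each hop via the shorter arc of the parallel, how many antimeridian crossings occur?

1

Leg 1: -142.94° → +1.35°, shortest Δλ = 144.29° (east) — does not cross 180°.
Leg 2: +1.35° → +66.27°, shortest Δλ = 64.92° (east) — does not cross 180°.
Leg 3: +66.27° → -166.38°, shortest Δλ = 127.35° (east) — crosses 180°.
Total crossings: 1.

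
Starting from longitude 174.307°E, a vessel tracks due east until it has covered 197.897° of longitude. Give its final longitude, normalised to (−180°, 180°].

Start at +174.307°; shift +197.897° → +372.204°.
+372.204° lies outside (−180°, 180°]; subtract 360° → +12.204°.

12.204°E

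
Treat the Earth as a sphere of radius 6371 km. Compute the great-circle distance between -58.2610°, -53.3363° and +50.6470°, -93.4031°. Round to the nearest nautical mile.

Δλ = -93.4031 − -53.3363 = -40.0668°.
Δφ = 50.6470 − -58.2610 = 108.9080°.
a = sin²(Δφ/2) + cos φ₁ · cos φ₂ · sin²(Δλ/2) = 0.701170.
c = 2·atan2(√a, √(1−a)) = 1.98487 rad → d = 6371·c ≈ 12645.59 km ≈ 6828.07 nmi.

6828 nmi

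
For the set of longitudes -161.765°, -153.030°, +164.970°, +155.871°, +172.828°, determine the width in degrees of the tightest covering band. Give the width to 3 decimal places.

Sort the longitudes: -161.765°, -153.030°, +155.871°, +164.970°, +172.828°.
Eastward gaps between consecutive values (wrapping around): 8.735°, 308.901°, 9.099°, 7.858°, 25.407°.
Largest gap = 308.901° ⇒ minimal covering band is its complement: 360° − 308.901° = 51.099°.
Band runs from +155.871° eastward to -153.030°, crossing the antimeridian.

51.099°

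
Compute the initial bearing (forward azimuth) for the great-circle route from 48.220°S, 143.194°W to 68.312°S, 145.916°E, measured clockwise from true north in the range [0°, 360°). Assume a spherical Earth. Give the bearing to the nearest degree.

Δλ = 145.916 − -143.194 = 289.110°; wrapped into (−180°, 180°]: -70.890°.
θ = atan2( sin Δλ · cos φ₂ , cos φ₁ · sin φ₂ − sin φ₁ · cos φ₂ · cos Δλ )
  = atan2(-0.34919, -0.52889) = -146.566° → normalised to [0°, 360°): 213.434°.

213°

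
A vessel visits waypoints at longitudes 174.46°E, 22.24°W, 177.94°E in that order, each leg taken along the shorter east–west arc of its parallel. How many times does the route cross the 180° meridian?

Leg 1: +174.46° → -22.24°, shortest Δλ = 163.3° (east) — crosses 180°.
Leg 2: -22.24° → +177.94°, shortest Δλ = -159.82° (west) — crosses 180°.
Total crossings: 2.

2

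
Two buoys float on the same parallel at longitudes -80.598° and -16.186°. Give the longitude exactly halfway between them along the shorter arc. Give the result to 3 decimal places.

Signed shortest Δλ from -80.598° to -16.186° is +64.412°.
Midpoint longitude = -80.598° + (+64.412°)/2 = -80.598° + 32.206° = -48.392°.

-48.392°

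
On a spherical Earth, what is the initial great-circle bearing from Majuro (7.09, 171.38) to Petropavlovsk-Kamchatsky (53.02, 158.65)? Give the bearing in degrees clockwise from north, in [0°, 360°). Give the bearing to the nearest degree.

Δλ = 158.65 − 171.38 = -12.73°.
θ = atan2( sin Δλ · cos φ₂ , cos φ₁ · sin φ₂ − sin φ₁ · cos φ₂ · cos Δλ )
  = atan2(-0.13255, 0.72032) = -10.427° → normalised to [0°, 360°): 349.573°.

350°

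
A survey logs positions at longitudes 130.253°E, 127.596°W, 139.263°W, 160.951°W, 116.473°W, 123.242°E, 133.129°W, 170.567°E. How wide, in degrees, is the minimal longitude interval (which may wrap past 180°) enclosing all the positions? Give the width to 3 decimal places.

Sort the longitudes: -160.951°, -139.263°, -133.129°, -127.596°, -116.473°, +123.242°, +130.253°, +170.567°.
Eastward gaps between consecutive values (wrapping around): 21.688°, 6.134°, 5.533°, 11.123°, 239.715°, 7.011°, 40.314°, 28.482°.
Largest gap = 239.715° ⇒ minimal covering band is its complement: 360° − 239.715° = 120.285°.
Band runs from +123.242° eastward to -116.473°, crossing the antimeridian.

120.285°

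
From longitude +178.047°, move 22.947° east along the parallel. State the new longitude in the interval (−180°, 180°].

Start at +178.047°; shift +22.947° → +200.994°.
+200.994° lies outside (−180°, 180°]; subtract 360° → -159.006°.

-159.006°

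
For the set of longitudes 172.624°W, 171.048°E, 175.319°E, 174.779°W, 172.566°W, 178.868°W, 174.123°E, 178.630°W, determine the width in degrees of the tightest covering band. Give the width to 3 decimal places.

16.386°

Sort the longitudes: -178.868°, -178.630°, -174.779°, -172.624°, -172.566°, +171.048°, +174.123°, +175.319°.
Eastward gaps between consecutive values (wrapping around): 0.238°, 3.851°, 2.155°, 0.058°, 343.614°, 3.075°, 1.196°, 5.813°.
Largest gap = 343.614° ⇒ minimal covering band is its complement: 360° − 343.614° = 16.386°.
Band runs from +171.048° eastward to -172.566°, crossing the antimeridian.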